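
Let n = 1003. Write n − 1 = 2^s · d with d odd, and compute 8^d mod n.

1003 − 1 = 1002 = 2^1 · 501, so d = 501.
8^1 ≡ 8 (mod 1003)
8^2 ≡ 8^2 = 64 ≡ 64 (mod 1003)
8^4 ≡ 64^2 = 4096 ≡ 84 (mod 1003)
8^8 ≡ 84^2 = 7056 ≡ 35 (mod 1003)
8^16 ≡ 35^2 = 1225 ≡ 222 (mod 1003)
8^32 ≡ 222^2 = 49284 ≡ 137 (mod 1003)
8^64 ≡ 137^2 = 18769 ≡ 715 (mod 1003)
8^128 ≡ 715^2 = 511225 ≡ 698 (mod 1003)
8^256 ≡ 698^2 = 487204 ≡ 749 (mod 1003)
501 = 256 + 128 + 64 + 32 + 16 + 4 + 1 in binary powers of 2.
So 8^501 ≡ 749 · 698 · 715 · 137 · 222 · 84 · 8 ≡ 791 (mod 1003).
Squaring chain: 791; never reaches −1, so base 8 is a Miller–Rabin witness that 1003 is composite.

791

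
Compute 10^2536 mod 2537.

10^1 ≡ 10 (mod 2537)
10^2 ≡ 10^2 = 100 ≡ 100 (mod 2537)
10^4 ≡ 100^2 = 10000 ≡ 2389 (mod 2537)
10^8 ≡ 2389^2 = 5707321 ≡ 1608 (mod 2537)
10^16 ≡ 1608^2 = 2585664 ≡ 461 (mod 2537)
10^32 ≡ 461^2 = 212521 ≡ 1950 (mod 2537)
10^64 ≡ 1950^2 = 3802500 ≡ 2074 (mod 2537)
10^128 ≡ 2074^2 = 4301476 ≡ 1261 (mod 2537)
10^256 ≡ 1261^2 = 1590121 ≡ 1959 (mod 2537)
10^512 ≡ 1959^2 = 3837681 ≡ 1737 (mod 2537)
10^1024 ≡ 1737^2 = 3017169 ≡ 676 (mod 2537)
10^2048 ≡ 676^2 = 456976 ≡ 316 (mod 2537)
2536 = 2048 + 256 + 128 + 64 + 32 + 8 in binary powers of 2.
So 10^2536 ≡ 316 · 1959 · 1261 · 2074 · 1950 · 1608 ≡ 547 (mod 2537).
Since 547 ≠ 1, base 10 is a Fermat witness: 2537 is composite.

547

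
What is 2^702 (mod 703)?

2^1 ≡ 2 (mod 703)
2^2 ≡ 2^2 = 4 ≡ 4 (mod 703)
2^4 ≡ 4^2 = 16 ≡ 16 (mod 703)
2^8 ≡ 16^2 = 256 ≡ 256 (mod 703)
2^16 ≡ 256^2 = 65536 ≡ 157 (mod 703)
2^32 ≡ 157^2 = 24649 ≡ 44 (mod 703)
2^64 ≡ 44^2 = 1936 ≡ 530 (mod 703)
2^128 ≡ 530^2 = 280900 ≡ 403 (mod 703)
2^256 ≡ 403^2 = 162409 ≡ 16 (mod 703)
2^512 ≡ 16^2 = 256 ≡ 256 (mod 703)
702 = 512 + 128 + 32 + 16 + 8 + 4 + 2 in binary powers of 2.
So 2^702 ≡ 256 · 403 · 44 · 157 · 256 · 16 · 4 ≡ 628 (mod 703).
Since 628 ≠ 1, base 2 is a Fermat witness: 703 is composite.

628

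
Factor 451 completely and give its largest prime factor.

41

451 = 11 · 41
41 is prime.
So 451 = 11 · 41; the largest prime factor is 41.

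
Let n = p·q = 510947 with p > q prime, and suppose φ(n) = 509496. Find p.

853

φ(n) = (p−1)(q−1) = n − (p+q) + 1, so p + q = 510947 − 509496 + 1 = 1452.
p and q are the roots of t² − 1452t + 510947 = 0.
Discriminant: 1452² − 4·510947 = 2108304 − 2043788 = 64516; √64516 = 254.
q = (1452 − 254)/2 = 599, p = (1452 + 254)/2 = 853.
Check: 599 · 853 = 510947.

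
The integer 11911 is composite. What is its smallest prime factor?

11911 is odd.
Digit sum 13, not divisible by 3.
Ends in 1: not divisible by 5.
7: 11911 = 7·1701 + 4
11: 11911 = 11·1082 + 9
13: 11911 = 13·916 + 3
17: 11911 = 17·700 + 11
19: 11911 = 19·626 + 17
23: 11911 = 23·517 + 20
29: 11911 = 29·410 + 21
31: 11911 = 31·384 + 7
37: 11911 = 37·321 + 34
41: 11911 = 41·290 + 21
43: 11911 = 43·277

43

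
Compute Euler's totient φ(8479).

Factor: 8479 = 61 · 139.
φ(8479) = (61−1) · (139−1) = 60 · 138 = 8280.

8280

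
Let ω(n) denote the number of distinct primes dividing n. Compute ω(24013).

3

24013 = 11 · 2183
2183 = 37 · 59
24013 = 11 · 37 · 59, which has 3 distinct prime factors.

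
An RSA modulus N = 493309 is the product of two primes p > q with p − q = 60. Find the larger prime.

Since p = q + 60, we have 493309 = q(q + 60), so q² + 60q − 493309 = 0.
Discriminant: 60² + 4·493309 = 3600 + 1973236 = 1976836; √1976836 = 1406.
q = (−60 + 1406)/2 = 673, and p = q + 60 = 733.
Check: 673 · 733 = 493309.

733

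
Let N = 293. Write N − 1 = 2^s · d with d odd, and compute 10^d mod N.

292

293 − 1 = 292 = 2^2 · 73, so d = 73.
10^1 ≡ 10 (mod 293)
10^2 ≡ 10^2 = 100 ≡ 100 (mod 293)
10^4 ≡ 100^2 = 10000 ≡ 38 (mod 293)
10^8 ≡ 38^2 = 1444 ≡ 272 (mod 293)
10^16 ≡ 272^2 = 73984 ≡ 148 (mod 293)
10^32 ≡ 148^2 = 21904 ≡ 222 (mod 293)
10^64 ≡ 222^2 = 49284 ≡ 60 (mod 293)
73 = 64 + 8 + 1 in binary powers of 2.
So 10^73 ≡ 60 · 272 · 10 ≡ 292 (mod 293).
Since 10^d ≡ 292 (mod 293), base 10 does not prove 293 composite.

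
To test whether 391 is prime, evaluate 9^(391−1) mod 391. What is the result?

9^1 ≡ 9 (mod 391)
9^2 ≡ 9^2 = 81 ≡ 81 (mod 391)
9^4 ≡ 81^2 = 6561 ≡ 305 (mod 391)
9^8 ≡ 305^2 = 93025 ≡ 358 (mod 391)
9^16 ≡ 358^2 = 128164 ≡ 307 (mod 391)
9^32 ≡ 307^2 = 94249 ≡ 18 (mod 391)
9^64 ≡ 18^2 = 324 ≡ 324 (mod 391)
9^128 ≡ 324^2 = 104976 ≡ 188 (mod 391)
9^256 ≡ 188^2 = 35344 ≡ 154 (mod 391)
390 = 256 + 128 + 4 + 2 in binary powers of 2.
So 9^390 ≡ 154 · 188 · 305 · 81 ≡ 123 (mod 391).
Since 123 ≠ 1, base 9 is a Fermat witness: 391 is composite.

123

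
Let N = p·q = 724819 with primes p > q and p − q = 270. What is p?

997

Since p = q + 270, we have 724819 = q(q + 270), so q² + 270q − 724819 = 0.
Discriminant: 270² + 4·724819 = 72900 + 2899276 = 2972176; √2972176 = 1724.
q = (−270 + 1724)/2 = 727, and p = q + 270 = 997.
Check: 727 · 997 = 724819.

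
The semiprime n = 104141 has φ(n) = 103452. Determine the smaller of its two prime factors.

φ(n) = (p−1)(q−1) = n − (p+q) + 1, so p + q = 104141 − 103452 + 1 = 690.
p and q are the roots of t² − 690t + 104141 = 0.
Discriminant: 690² − 4·104141 = 476100 − 416564 = 59536; √59536 = 244.
q = (690 − 244)/2 = 223, p = (690 + 244)/2 = 467.
Check: 223 · 467 = 104141.

223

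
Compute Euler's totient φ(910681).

Factor: 910681 = 37 · 151 · 163.
φ(910681) = (37−1) · (151−1) · (163−1) = 36 · 150 · 162 = 874800.

874800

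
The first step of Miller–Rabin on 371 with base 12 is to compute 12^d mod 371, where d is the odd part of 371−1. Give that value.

339

371 − 1 = 370 = 2^1 · 185, so d = 185.
12^1 ≡ 12 (mod 371)
12^2 ≡ 12^2 = 144 ≡ 144 (mod 371)
12^4 ≡ 144^2 = 20736 ≡ 331 (mod 371)
12^8 ≡ 331^2 = 109561 ≡ 116 (mod 371)
12^16 ≡ 116^2 = 13456 ≡ 100 (mod 371)
12^32 ≡ 100^2 = 10000 ≡ 354 (mod 371)
12^64 ≡ 354^2 = 125316 ≡ 289 (mod 371)
12^128 ≡ 289^2 = 83521 ≡ 46 (mod 371)
185 = 128 + 32 + 16 + 8 + 1 in binary powers of 2.
So 12^185 ≡ 46 · 354 · 100 · 116 · 12 ≡ 339 (mod 371).
Squaring chain: 339; never reaches −1, so base 12 is a Miller–Rabin witness that 371 is composite.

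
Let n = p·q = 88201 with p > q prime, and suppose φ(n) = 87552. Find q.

193

φ(n) = (p−1)(q−1) = n − (p+q) + 1, so p + q = 88201 − 87552 + 1 = 650.
p and q are the roots of t² − 650t + 88201 = 0.
Discriminant: 650² − 4·88201 = 422500 − 352804 = 69696; √69696 = 264.
q = (650 − 264)/2 = 193, p = (650 + 264)/2 = 457.
Check: 193 · 457 = 88201.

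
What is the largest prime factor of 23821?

83

23821 = 7 · 3403
3403 = 41 · 83
83 is prime.
So 23821 = 7 · 41 · 83; the largest prime factor is 83.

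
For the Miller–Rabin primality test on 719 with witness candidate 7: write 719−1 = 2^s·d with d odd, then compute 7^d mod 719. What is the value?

1

719 − 1 = 718 = 2^1 · 359, so d = 359.
7^1 ≡ 7 (mod 719)
7^2 ≡ 7^2 = 49 ≡ 49 (mod 719)
7^4 ≡ 49^2 = 2401 ≡ 244 (mod 719)
7^8 ≡ 244^2 = 59536 ≡ 578 (mod 719)
7^16 ≡ 578^2 = 334084 ≡ 468 (mod 719)
7^32 ≡ 468^2 = 219024 ≡ 448 (mod 719)
7^64 ≡ 448^2 = 200704 ≡ 103 (mod 719)
7^128 ≡ 103^2 = 10609 ≡ 543 (mod 719)
7^256 ≡ 543^2 = 294849 ≡ 59 (mod 719)
359 = 256 + 64 + 32 + 4 + 2 + 1 in binary powers of 2.
So 7^359 ≡ 59 · 103 · 448 · 244 · 49 · 7 ≡ 1 (mod 719).
Since 7^d ≡ 1 (mod 719), base 7 does not prove 719 composite.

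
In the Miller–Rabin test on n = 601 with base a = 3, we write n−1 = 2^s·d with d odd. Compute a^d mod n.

601 − 1 = 600 = 2^3 · 75, so d = 75.
3^1 ≡ 3 (mod 601)
3^2 ≡ 3^2 = 9 ≡ 9 (mod 601)
3^4 ≡ 9^2 = 81 ≡ 81 (mod 601)
3^8 ≡ 81^2 = 6561 ≡ 551 (mod 601)
3^16 ≡ 551^2 = 303601 ≡ 96 (mod 601)
3^32 ≡ 96^2 = 9216 ≡ 201 (mod 601)
3^64 ≡ 201^2 = 40401 ≡ 134 (mod 601)
75 = 64 + 8 + 2 + 1 in binary powers of 2.
So 3^75 ≡ 134 · 551 · 9 · 3 ≡ 1 (mod 601).
Since 3^d ≡ 1 (mod 601), base 3 does not prove 601 composite.

1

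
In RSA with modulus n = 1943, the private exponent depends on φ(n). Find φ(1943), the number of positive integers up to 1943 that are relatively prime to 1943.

1848

Factor: 1943 = 29 · 67.
φ(1943) = (29−1) · (67−1) = 28 · 66 = 1848.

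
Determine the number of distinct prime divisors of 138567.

138567 = 3 · 46189
46189 = 11 · 4199
4199 = 13 · 323
323 = 17 · 19
138567 = 3 · 11 · 13 · 17 · 19, which has 5 distinct prime factors.

5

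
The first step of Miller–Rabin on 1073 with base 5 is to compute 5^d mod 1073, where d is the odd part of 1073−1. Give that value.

1073 − 1 = 1072 = 2^4 · 67, so d = 67.
5^1 ≡ 5 (mod 1073)
5^2 ≡ 5^2 = 25 ≡ 25 (mod 1073)
5^4 ≡ 25^2 = 625 ≡ 625 (mod 1073)
5^8 ≡ 625^2 = 390625 ≡ 53 (mod 1073)
5^16 ≡ 53^2 = 2809 ≡ 663 (mod 1073)
5^32 ≡ 663^2 = 439569 ≡ 712 (mod 1073)
5^64 ≡ 712^2 = 506944 ≡ 488 (mod 1073)
67 = 64 + 2 + 1 in binary powers of 2.
So 5^67 ≡ 488 · 25 · 5 ≡ 912 (mod 1073).
Squaring chain: 912 → 169 → 663 → 712; never reaches −1, so base 5 is a Miller–Rabin witness that 1073 is composite.

912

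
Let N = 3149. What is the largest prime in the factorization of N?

67

3149 = 47 · 67
67 is prime.
So 3149 = 47 · 67; the largest prime factor is 67.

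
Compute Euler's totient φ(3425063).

Factor: 3425063 = 127 · 149 · 181.
φ(3425063) = (127−1) · (149−1) · (181−1) = 126 · 148 · 180 = 3356640.

3356640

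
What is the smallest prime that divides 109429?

109429 is odd.
Digit sum 25, not divisible by 3.
Ends in 9: not divisible by 5.
7: 109429 = 7·15632 + 5
11: 109429 = 11·9948 + 1
13: 109429 = 13·8417 + 8
17: 109429 = 17·6437

17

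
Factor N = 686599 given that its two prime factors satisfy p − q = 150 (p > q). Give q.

Since p = q + 150, we have 686599 = q(q + 150), so q² + 150q − 686599 = 0.
Discriminant: 150² + 4·686599 = 22500 + 2746396 = 2768896; √2768896 = 1664.
q = (−150 + 1664)/2 = 757, and p = q + 150 = 907.
Check: 757 · 907 = 686599.

757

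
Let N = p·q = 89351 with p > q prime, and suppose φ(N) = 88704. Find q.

199

φ(n) = (p−1)(q−1) = n − (p+q) + 1, so p + q = 89351 − 88704 + 1 = 648.
p and q are the roots of t² − 648t + 89351 = 0.
Discriminant: 648² − 4·89351 = 419904 − 357404 = 62500; √62500 = 250.
q = (648 − 250)/2 = 199, p = (648 + 250)/2 = 449.
Check: 199 · 449 = 89351.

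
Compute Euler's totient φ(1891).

Factor: 1891 = 31 · 61.
φ(1891) = (31−1) · (61−1) = 30 · 60 = 1800.

1800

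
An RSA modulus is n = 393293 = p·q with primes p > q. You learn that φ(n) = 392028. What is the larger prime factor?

719

φ(n) = (p−1)(q−1) = n − (p+q) + 1, so p + q = 393293 − 392028 + 1 = 1266.
p and q are the roots of t² − 1266t + 393293 = 0.
Discriminant: 1266² − 4·393293 = 1602756 − 1573172 = 29584; √29584 = 172.
q = (1266 − 172)/2 = 547, p = (1266 + 172)/2 = 719.
Check: 547 · 719 = 393293.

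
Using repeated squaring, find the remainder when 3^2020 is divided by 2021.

253

3^1 ≡ 3 (mod 2021)
3^2 ≡ 3^2 = 9 ≡ 9 (mod 2021)
3^4 ≡ 9^2 = 81 ≡ 81 (mod 2021)
3^8 ≡ 81^2 = 6561 ≡ 498 (mod 2021)
3^16 ≡ 498^2 = 248004 ≡ 1442 (mod 2021)
3^32 ≡ 1442^2 = 2079364 ≡ 1776 (mod 2021)
3^64 ≡ 1776^2 = 3154176 ≡ 1416 (mod 2021)
3^128 ≡ 1416^2 = 2005056 ≡ 224 (mod 2021)
3^256 ≡ 224^2 = 50176 ≡ 1672 (mod 2021)
3^512 ≡ 1672^2 = 2795584 ≡ 541 (mod 2021)
3^1024 ≡ 541^2 = 292681 ≡ 1657 (mod 2021)
2020 = 1024 + 512 + 256 + 128 + 64 + 32 + 4 in binary powers of 2.
So 3^2020 ≡ 1657 · 541 · 1672 · 224 · 1416 · 1776 · 81 ≡ 253 (mod 2021).
Since 253 ≠ 1, base 3 is a Fermat witness: 2021 is composite.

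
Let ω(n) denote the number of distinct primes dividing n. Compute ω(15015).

5

15015 = 3 · 5005
5005 = 5 · 1001
1001 = 7 · 143
143 = 11 · 13
15015 = 3 · 5 · 7 · 11 · 13, which has 5 distinct prime factors.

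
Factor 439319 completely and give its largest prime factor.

439319 = 67 · 6557
6557 = 79 · 83
83 is prime.
So 439319 = 67 · 79 · 83; the largest prime factor is 83.

83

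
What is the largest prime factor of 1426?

31

1426 = 2 · 713
713 = 23 · 31
31 is prime.
So 1426 = 2 · 23 · 31; the largest prime factor is 31.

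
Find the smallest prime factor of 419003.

419003 is odd.
Digit sum 17, not divisible by 3.
Ends in 3: not divisible by 5.
7: 419003 = 7·59857 + 4
11: 419003 = 11·38091 + 2
13: 419003 = 13·32231

13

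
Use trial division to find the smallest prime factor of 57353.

83

57353 is odd.
Digit sum 23, not divisible by 3.
Ends in 3: not divisible by 5.
7: 57353 = 7·8193 + 2
11: 57353 = 11·5213 + 10
13: 57353 = 13·4411 + 10
17: 57353 = 17·3373 + 12
19: 57353 = 19·3018 + 11
23: 57353 = 23·2493 + 14
29: 57353 = 29·1977 + 20
31: 57353 = 31·1850 + 3
37: 57353 = 37·1550 + 3
41: 57353 = 41·1398 + 35
43: 57353 = 43·1333 + 34
47: 57353 = 47·1220 + 13
53: 57353 = 53·1082 + 7
59: 57353 = 59·972 + 5
61: 57353 = 61·940 + 13
67: 57353 = 67·856 + 1
71: 57353 = 71·807 + 56
73: 57353 = 73·785 + 48
79: 57353 = 79·725 + 78
83: 57353 = 83·691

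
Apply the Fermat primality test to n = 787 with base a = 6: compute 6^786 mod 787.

6^1 ≡ 6 (mod 787)
6^2 ≡ 6^2 = 36 ≡ 36 (mod 787)
6^4 ≡ 36^2 = 1296 ≡ 509 (mod 787)
6^8 ≡ 509^2 = 259081 ≡ 158 (mod 787)
6^16 ≡ 158^2 = 24964 ≡ 567 (mod 787)
6^32 ≡ 567^2 = 321489 ≡ 393 (mod 787)
6^64 ≡ 393^2 = 154449 ≡ 197 (mod 787)
6^128 ≡ 197^2 = 38809 ≡ 246 (mod 787)
6^256 ≡ 246^2 = 60516 ≡ 704 (mod 787)
6^512 ≡ 704^2 = 495616 ≡ 593 (mod 787)
786 = 512 + 256 + 16 + 2 in binary powers of 2.
So 6^786 ≡ 593 · 704 · 567 · 36 ≡ 1 (mod 787).
Since the result is 1, base 6 gives no evidence that 787 is composite.

1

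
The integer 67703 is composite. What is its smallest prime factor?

79

67703 is odd.
Digit sum 23, not divisible by 3.
Ends in 3: not divisible by 5.
7: 67703 = 7·9671 + 6
11: 67703 = 11·6154 + 9
13: 67703 = 13·5207 + 12
17: 67703 = 17·3982 + 9
19: 67703 = 19·3563 + 6
23: 67703 = 23·2943 + 14
29: 67703 = 29·2334 + 17
31: 67703 = 31·2183 + 30
37: 67703 = 37·1829 + 30
41: 67703 = 41·1651 + 12
43: 67703 = 43·1574 + 21
47: 67703 = 47·1440 + 23
53: 67703 = 53·1277 + 22
59: 67703 = 59·1147 + 30
61: 67703 = 61·1109 + 54
67: 67703 = 67·1010 + 33
71: 67703 = 71·953 + 40
73: 67703 = 73·927 + 32
79: 67703 = 79·857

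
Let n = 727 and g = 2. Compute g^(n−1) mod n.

2^1 ≡ 2 (mod 727)
2^2 ≡ 2^2 = 4 ≡ 4 (mod 727)
2^4 ≡ 4^2 = 16 ≡ 16 (mod 727)
2^8 ≡ 16^2 = 256 ≡ 256 (mod 727)
2^16 ≡ 256^2 = 65536 ≡ 106 (mod 727)
2^32 ≡ 106^2 = 11236 ≡ 331 (mod 727)
2^64 ≡ 331^2 = 109561 ≡ 511 (mod 727)
2^128 ≡ 511^2 = 261121 ≡ 128 (mod 727)
2^256 ≡ 128^2 = 16384 ≡ 390 (mod 727)
2^512 ≡ 390^2 = 152100 ≡ 157 (mod 727)
726 = 512 + 128 + 64 + 16 + 4 + 2 in binary powers of 2.
So 2^726 ≡ 157 · 128 · 511 · 106 · 16 · 4 ≡ 1 (mod 727).
Since the result is 1, base 2 gives no evidence that 727 is composite.

1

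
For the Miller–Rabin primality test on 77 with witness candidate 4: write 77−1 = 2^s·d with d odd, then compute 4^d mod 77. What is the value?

25

77 − 1 = 76 = 2^2 · 19, so d = 19.
4^1 ≡ 4 (mod 77)
4^2 ≡ 4^2 = 16 ≡ 16 (mod 77)
4^4 ≡ 16^2 = 256 ≡ 25 (mod 77)
4^8 ≡ 25^2 = 625 ≡ 9 (mod 77)
4^16 ≡ 9^2 = 81 ≡ 4 (mod 77)
19 = 16 + 2 + 1 in binary powers of 2.
So 4^19 ≡ 4 · 16 · 4 ≡ 25 (mod 77).
Squaring chain: 25 → 9; never reaches −1, so base 4 is a Miller–Rabin witness that 77 is composite.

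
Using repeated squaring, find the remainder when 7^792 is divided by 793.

7^1 ≡ 7 (mod 793)
7^2 ≡ 7^2 = 49 ≡ 49 (mod 793)
7^4 ≡ 49^2 = 2401 ≡ 22 (mod 793)
7^8 ≡ 22^2 = 484 ≡ 484 (mod 793)
7^16 ≡ 484^2 = 234256 ≡ 321 (mod 793)
7^32 ≡ 321^2 = 103041 ≡ 744 (mod 793)
7^64 ≡ 744^2 = 553536 ≡ 22 (mod 793)
7^128 ≡ 22^2 = 484 ≡ 484 (mod 793)
7^256 ≡ 484^2 = 234256 ≡ 321 (mod 793)
7^512 ≡ 321^2 = 103041 ≡ 744 (mod 793)
792 = 512 + 256 + 16 + 8 in binary powers of 2.
So 7^792 ≡ 744 · 321 · 321 · 484 ≡ 339 (mod 793).
Since 339 ≠ 1, base 7 is a Fermat witness: 793 is composite.

339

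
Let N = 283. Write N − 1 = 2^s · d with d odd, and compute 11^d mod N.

283 − 1 = 282 = 2^1 · 141, so d = 141.
11^1 ≡ 11 (mod 283)
11^2 ≡ 11^2 = 121 ≡ 121 (mod 283)
11^4 ≡ 121^2 = 14641 ≡ 208 (mod 283)
11^8 ≡ 208^2 = 43264 ≡ 248 (mod 283)
11^16 ≡ 248^2 = 61504 ≡ 93 (mod 283)
11^32 ≡ 93^2 = 8649 ≡ 159 (mod 283)
11^64 ≡ 159^2 = 25281 ≡ 94 (mod 283)
11^128 ≡ 94^2 = 8836 ≡ 63 (mod 283)
141 = 128 + 8 + 4 + 1 in binary powers of 2.
So 11^141 ≡ 63 · 248 · 208 · 11 ≡ 1 (mod 283).
Since 11^d ≡ 1 (mod 283), base 11 does not prove 283 composite.

1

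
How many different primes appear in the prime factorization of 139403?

139403 = 11 · 12673
12673 = 19 · 667
667 = 23 · 29
139403 = 11 · 19 · 23 · 29, which has 4 distinct prime factors.

4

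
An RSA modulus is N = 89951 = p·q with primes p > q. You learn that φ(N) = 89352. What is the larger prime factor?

307

φ(n) = (p−1)(q−1) = n − (p+q) + 1, so p + q = 89951 − 89352 + 1 = 600.
p and q are the roots of t² − 600t + 89951 = 0.
Discriminant: 600² − 4·89951 = 360000 − 359804 = 196; √196 = 14.
q = (600 − 14)/2 = 293, p = (600 + 14)/2 = 307.
Check: 293 · 307 = 89951.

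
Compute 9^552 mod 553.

9^1 ≡ 9 (mod 553)
9^2 ≡ 9^2 = 81 ≡ 81 (mod 553)
9^4 ≡ 81^2 = 6561 ≡ 478 (mod 553)
9^8 ≡ 478^2 = 228484 ≡ 95 (mod 553)
9^16 ≡ 95^2 = 9025 ≡ 177 (mod 553)
9^32 ≡ 177^2 = 31329 ≡ 361 (mod 553)
9^64 ≡ 361^2 = 130321 ≡ 366 (mod 553)
9^128 ≡ 366^2 = 133956 ≡ 130 (mod 553)
9^256 ≡ 130^2 = 16900 ≡ 310 (mod 553)
9^512 ≡ 310^2 = 96100 ≡ 431 (mod 553)
552 = 512 + 32 + 8 in binary powers of 2.
So 9^552 ≡ 431 · 361 · 95 ≡ 8 (mod 553).
Since 8 ≠ 1, base 9 is a Fermat witness: 553 is composite.

8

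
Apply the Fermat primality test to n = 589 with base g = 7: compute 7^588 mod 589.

7^1 ≡ 7 (mod 589)
7^2 ≡ 7^2 = 49 ≡ 49 (mod 589)
7^4 ≡ 49^2 = 2401 ≡ 45 (mod 589)
7^8 ≡ 45^2 = 2025 ≡ 258 (mod 589)
7^16 ≡ 258^2 = 66564 ≡ 7 (mod 589)
7^32 ≡ 7^2 = 49 ≡ 49 (mod 589)
7^64 ≡ 49^2 = 2401 ≡ 45 (mod 589)
7^128 ≡ 45^2 = 2025 ≡ 258 (mod 589)
7^256 ≡ 258^2 = 66564 ≡ 7 (mod 589)
7^512 ≡ 7^2 = 49 ≡ 49 (mod 589)
588 = 512 + 64 + 8 + 4 in binary powers of 2.
So 7^588 ≡ 49 · 45 · 258 · 45 ≡ 343 (mod 589).
Since 343 ≠ 1, base 7 is a Fermat witness: 589 is composite.

343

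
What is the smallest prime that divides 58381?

58381 is odd.
Digit sum 25, not divisible by 3.
Ends in 1: not divisible by 5.
7: 58381 = 7·8340 + 1
11: 58381 = 11·5307 + 4
13: 58381 = 13·4490 + 11
17: 58381 = 17·3434 + 3
19: 58381 = 19·3072 + 13
23: 58381 = 23·2538 + 7
29: 58381 = 29·2013 + 4
31: 58381 = 31·1883 + 8
37: 58381 = 37·1577 + 32
41: 58381 = 41·1423 + 38
43: 58381 = 43·1357 + 30
47: 58381 = 47·1242 + 7
53: 58381 = 53·1101 + 28
59: 58381 = 59·989 + 30
61: 58381 = 61·957 + 4
67: 58381 = 67·871 + 24
71: 58381 = 71·822 + 19
73: 58381 = 73·799 + 54
79: 58381 = 79·739

79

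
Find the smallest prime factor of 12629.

73

12629 is odd.
Digit sum 20, not divisible by 3.
Ends in 9: not divisible by 5.
7: 12629 = 7·1804 + 1
11: 12629 = 11·1148 + 1
13: 12629 = 13·971 + 6
17: 12629 = 17·742 + 15
19: 12629 = 19·664 + 13
23: 12629 = 23·549 + 2
29: 12629 = 29·435 + 14
31: 12629 = 31·407 + 12
37: 12629 = 37·341 + 12
41: 12629 = 41·308 + 1
43: 12629 = 43·293 + 30
47: 12629 = 47·268 + 33
53: 12629 = 53·238 + 15
59: 12629 = 59·214 + 3
61: 12629 = 61·207 + 2
67: 12629 = 67·188 + 33
71: 12629 = 71·177 + 62
73: 12629 = 73·173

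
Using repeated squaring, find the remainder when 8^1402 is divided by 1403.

8^1 ≡ 8 (mod 1403)
8^2 ≡ 8^2 = 64 ≡ 64 (mod 1403)
8^4 ≡ 64^2 = 4096 ≡ 1290 (mod 1403)
8^8 ≡ 1290^2 = 1664100 ≡ 142 (mod 1403)
8^16 ≡ 142^2 = 20164 ≡ 522 (mod 1403)
8^32 ≡ 522^2 = 272484 ≡ 302 (mod 1403)
8^64 ≡ 302^2 = 91204 ≡ 9 (mod 1403)
8^128 ≡ 9^2 = 81 ≡ 81 (mod 1403)
8^256 ≡ 81^2 = 6561 ≡ 949 (mod 1403)
8^512 ≡ 949^2 = 900601 ≡ 1278 (mod 1403)
8^1024 ≡ 1278^2 = 1633284 ≡ 192 (mod 1403)
1402 = 1024 + 256 + 64 + 32 + 16 + 8 + 2 in binary powers of 2.
So 8^1402 ≡ 192 · 949 · 9 · 302 · 522 · 142 · 64 ≡ 430 (mod 1403).
Since 430 ≠ 1, base 8 is a Fermat witness: 1403 is composite.

430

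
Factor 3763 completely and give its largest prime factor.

71

3763 = 53 · 71
71 is prime.
So 3763 = 53 · 71; the largest prime factor is 71.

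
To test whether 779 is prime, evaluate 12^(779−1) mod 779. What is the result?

121

12^1 ≡ 12 (mod 779)
12^2 ≡ 12^2 = 144 ≡ 144 (mod 779)
12^4 ≡ 144^2 = 20736 ≡ 482 (mod 779)
12^8 ≡ 482^2 = 232324 ≡ 182 (mod 779)
12^16 ≡ 182^2 = 33124 ≡ 406 (mod 779)
12^32 ≡ 406^2 = 164836 ≡ 467 (mod 779)
12^64 ≡ 467^2 = 218089 ≡ 748 (mod 779)
12^128 ≡ 748^2 = 559504 ≡ 182 (mod 779)
12^256 ≡ 182^2 = 33124 ≡ 406 (mod 779)
12^512 ≡ 406^2 = 164836 ≡ 467 (mod 779)
778 = 512 + 256 + 8 + 2 in binary powers of 2.
So 12^778 ≡ 467 · 406 · 182 · 144 ≡ 121 (mod 779).
Since 121 ≠ 1, base 12 is a Fermat witness: 779 is composite.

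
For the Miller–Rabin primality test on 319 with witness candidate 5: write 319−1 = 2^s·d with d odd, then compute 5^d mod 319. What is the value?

319 − 1 = 318 = 2^1 · 159, so d = 159.
5^1 ≡ 5 (mod 319)
5^2 ≡ 5^2 = 25 ≡ 25 (mod 319)
5^4 ≡ 25^2 = 625 ≡ 306 (mod 319)
5^8 ≡ 306^2 = 93636 ≡ 169 (mod 319)
5^16 ≡ 169^2 = 28561 ≡ 170 (mod 319)
5^32 ≡ 170^2 = 28900 ≡ 190 (mod 319)
5^64 ≡ 190^2 = 36100 ≡ 53 (mod 319)
5^128 ≡ 53^2 = 2809 ≡ 257 (mod 319)
159 = 128 + 16 + 8 + 4 + 2 + 1 in binary powers of 2.
So 5^159 ≡ 257 · 170 · 169 · 306 · 25 · 5 ≡ 196 (mod 319).
Squaring chain: 196; never reaches −1, so base 5 is a Miller–Rabin witness that 319 is composite.

196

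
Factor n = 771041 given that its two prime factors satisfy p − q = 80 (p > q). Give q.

Since p = q + 80, we have 771041 = q(q + 80), so q² + 80q − 771041 = 0.
Discriminant: 80² + 4·771041 = 6400 + 3084164 = 3090564; √3090564 = 1758.
q = (−80 + 1758)/2 = 839, and p = q + 80 = 919.
Check: 839 · 919 = 771041.

839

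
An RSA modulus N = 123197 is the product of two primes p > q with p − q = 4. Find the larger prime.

353

Since p = q + 4, we have 123197 = q(q + 4), so q² + 4q − 123197 = 0.
Discriminant: 4² + 4·123197 = 16 + 492788 = 492804; √492804 = 702.
q = (−4 + 702)/2 = 349, and p = q + 4 = 353.
Check: 349 · 353 = 123197.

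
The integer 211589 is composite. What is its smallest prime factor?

211589 is odd.
Digit sum 26, not divisible by 3.
Ends in 9: not divisible by 5.
7: 211589 = 7·30227

7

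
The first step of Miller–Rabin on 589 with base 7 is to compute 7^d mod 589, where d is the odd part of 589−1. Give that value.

589 − 1 = 588 = 2^2 · 147, so d = 147.
7^1 ≡ 7 (mod 589)
7^2 ≡ 7^2 = 49 ≡ 49 (mod 589)
7^4 ≡ 49^2 = 2401 ≡ 45 (mod 589)
7^8 ≡ 45^2 = 2025 ≡ 258 (mod 589)
7^16 ≡ 258^2 = 66564 ≡ 7 (mod 589)
7^32 ≡ 7^2 = 49 ≡ 49 (mod 589)
7^64 ≡ 49^2 = 2401 ≡ 45 (mod 589)
7^128 ≡ 45^2 = 2025 ≡ 258 (mod 589)
147 = 128 + 16 + 2 + 1 in binary powers of 2.
So 7^147 ≡ 258 · 7 · 49 · 7 ≡ 419 (mod 589).
Squaring chain: 419 → 39; never reaches −1, so base 7 is a Miller–Rabin witness that 589 is composite.

419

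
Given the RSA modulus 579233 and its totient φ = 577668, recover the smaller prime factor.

φ(n) = (p−1)(q−1) = n − (p+q) + 1, so p + q = 579233 − 577668 + 1 = 1566.
p and q are the roots of t² − 1566t + 579233 = 0.
Discriminant: 1566² − 4·579233 = 2452356 − 2316932 = 135424; √135424 = 368.
q = (1566 − 368)/2 = 599, p = (1566 + 368)/2 = 967.
Check: 599 · 967 = 579233.

599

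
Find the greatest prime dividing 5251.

5251 = 59 · 89
89 is prime.
So 5251 = 59 · 89; the largest prime factor is 89.

89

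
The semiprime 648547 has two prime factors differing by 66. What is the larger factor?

Since p = q + 66, we have 648547 = q(q + 66), so q² + 66q − 648547 = 0.
Discriminant: 66² + 4·648547 = 4356 + 2594188 = 2598544; √2598544 = 1612.
q = (−66 + 1612)/2 = 773, and p = q + 66 = 839.
Check: 773 · 839 = 648547.

839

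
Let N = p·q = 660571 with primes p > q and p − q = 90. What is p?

859

Since p = q + 90, we have 660571 = q(q + 90), so q² + 90q − 660571 = 0.
Discriminant: 90² + 4·660571 = 8100 + 2642284 = 2650384; √2650384 = 1628.
q = (−90 + 1628)/2 = 769, and p = q + 90 = 859.
Check: 769 · 859 = 660571.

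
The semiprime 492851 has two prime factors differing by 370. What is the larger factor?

911

Since p = q + 370, we have 492851 = q(q + 370), so q² + 370q − 492851 = 0.
Discriminant: 370² + 4·492851 = 136900 + 1971404 = 2108304; √2108304 = 1452.
q = (−370 + 1452)/2 = 541, and p = q + 370 = 911.
Check: 541 · 911 = 492851.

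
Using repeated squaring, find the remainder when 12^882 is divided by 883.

1

12^1 ≡ 12 (mod 883)
12^2 ≡ 12^2 = 144 ≡ 144 (mod 883)
12^4 ≡ 144^2 = 20736 ≡ 427 (mod 883)
12^8 ≡ 427^2 = 182329 ≡ 431 (mod 883)
12^16 ≡ 431^2 = 185761 ≡ 331 (mod 883)
12^32 ≡ 331^2 = 109561 ≡ 69 (mod 883)
12^64 ≡ 69^2 = 4761 ≡ 346 (mod 883)
12^128 ≡ 346^2 = 119716 ≡ 511 (mod 883)
12^256 ≡ 511^2 = 261121 ≡ 636 (mod 883)
12^512 ≡ 636^2 = 404496 ≡ 82 (mod 883)
882 = 512 + 256 + 64 + 32 + 16 + 2 in binary powers of 2.
So 12^882 ≡ 82 · 636 · 346 · 69 · 331 · 144 ≡ 1 (mod 883).
Since the result is 1, base 12 gives no evidence that 883 is composite.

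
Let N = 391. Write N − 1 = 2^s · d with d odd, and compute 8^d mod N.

391 − 1 = 390 = 2^1 · 195, so d = 195.
8^1 ≡ 8 (mod 391)
8^2 ≡ 8^2 = 64 ≡ 64 (mod 391)
8^4 ≡ 64^2 = 4096 ≡ 186 (mod 391)
8^8 ≡ 186^2 = 34596 ≡ 188 (mod 391)
8^16 ≡ 188^2 = 35344 ≡ 154 (mod 391)
8^32 ≡ 154^2 = 23716 ≡ 256 (mod 391)
8^64 ≡ 256^2 = 65536 ≡ 239 (mod 391)
8^128 ≡ 239^2 = 57121 ≡ 35 (mod 391)
195 = 128 + 64 + 2 + 1 in binary powers of 2.
So 8^195 ≡ 35 · 239 · 64 · 8 ≡ 257 (mod 391).
Squaring chain: 257; never reaches −1, so base 8 is a Miller–Rabin witness that 391 is composite.

257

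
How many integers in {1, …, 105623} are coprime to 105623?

88920

Factor: 105623 = 7 · 79 · 191.
φ(105623) = (7−1) · (79−1) · (191−1) = 6 · 78 · 190 = 88920.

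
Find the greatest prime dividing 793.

793 = 13 · 61
61 is prime.
So 793 = 13 · 61; the largest prime factor is 61.

61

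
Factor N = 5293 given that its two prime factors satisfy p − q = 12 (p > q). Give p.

79

Since p = q + 12, we have 5293 = q(q + 12), so q² + 12q − 5293 = 0.
Discriminant: 12² + 4·5293 = 144 + 21172 = 21316; √21316 = 146.
q = (−12 + 146)/2 = 67, and p = q + 12 = 79.
Check: 67 · 79 = 5293.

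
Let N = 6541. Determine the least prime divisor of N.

6541 is odd.
Digit sum 16, not divisible by 3.
Ends in 1: not divisible by 5.
7: 6541 = 7·934 + 3
11: 6541 = 11·594 + 7
13: 6541 = 13·503 + 2
17: 6541 = 17·384 + 13
19: 6541 = 19·344 + 5
23: 6541 = 23·284 + 9
29: 6541 = 29·225 + 16
31: 6541 = 31·211

31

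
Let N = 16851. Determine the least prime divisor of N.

3

16851 is odd.
Digit sum 21, divisible by 3.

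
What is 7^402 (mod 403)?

233

7^1 ≡ 7 (mod 403)
7^2 ≡ 7^2 = 49 ≡ 49 (mod 403)
7^4 ≡ 49^2 = 2401 ≡ 386 (mod 403)
7^8 ≡ 386^2 = 148996 ≡ 289 (mod 403)
7^16 ≡ 289^2 = 83521 ≡ 100 (mod 403)
7^32 ≡ 100^2 = 10000 ≡ 328 (mod 403)
7^64 ≡ 328^2 = 107584 ≡ 386 (mod 403)
7^128 ≡ 386^2 = 148996 ≡ 289 (mod 403)
7^256 ≡ 289^2 = 83521 ≡ 100 (mod 403)
402 = 256 + 128 + 16 + 2 in binary powers of 2.
So 7^402 ≡ 100 · 289 · 100 · 49 ≡ 233 (mod 403).
Since 233 ≠ 1, base 7 is a Fermat witness: 403 is composite.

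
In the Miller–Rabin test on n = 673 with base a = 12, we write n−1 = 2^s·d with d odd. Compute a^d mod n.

673 − 1 = 672 = 2^5 · 21, so d = 21.
12^1 ≡ 12 (mod 673)
12^2 ≡ 12^2 = 144 ≡ 144 (mod 673)
12^4 ≡ 144^2 = 20736 ≡ 546 (mod 673)
12^8 ≡ 546^2 = 298116 ≡ 650 (mod 673)
12^16 ≡ 650^2 = 422500 ≡ 529 (mod 673)
21 = 16 + 4 + 1 in binary powers of 2.
So 12^21 ≡ 529 · 546 · 12 ≡ 58 (mod 673).
Squaring chain: 58 → 672 → 1 → 1 → 1; reaches −1, so base 12 does not prove 673 composite.

58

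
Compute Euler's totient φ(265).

208

Factor: 265 = 5 · 53.
φ(265) = (5−1) · (53−1) = 4 · 52 = 208.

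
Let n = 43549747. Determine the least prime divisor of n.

43549747 is odd.
Digit sum 43, not divisible by 3.
Ends in 7: not divisible by 5.
7: 43549747 = 7·6221392 + 3
11: 43549747 = 11·3959067 + 10
13: 43549747 = 13·3349980 + 7
17: 43549747 = 17·2561749 + 14
19: 43549747 = 19·2292091 + 18
23: 43549747 = 23·1893467 + 6
29: 43549747 = 29·1501715 + 12
31: 43549747 = 31·1404830 + 17
37: 43549747 = 37·1177020 + 7
41: 43549747 = 41·1062188 + 39
43: 43549747 = 43·1012784 + 35
47: 43549747 = 47·926590 + 17
53: 43549747 = 53·821693 + 18
59: 43549747 = 59·738131 + 18
61: 43549747 = 61·713930 + 17
67: 43549747 = 67·649996 + 15
71: 43549747 = 71·613376 + 51
73: 43549747 = 73·596571 + 64
79: 43549747 = 79·551262 + 49
83: 43549747 = 83·524695 + 62
89: 43549747 = 89·489323

89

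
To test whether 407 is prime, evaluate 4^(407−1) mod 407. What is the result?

4^1 ≡ 4 (mod 407)
4^2 ≡ 4^2 = 16 ≡ 16 (mod 407)
4^4 ≡ 16^2 = 256 ≡ 256 (mod 407)
4^8 ≡ 256^2 = 65536 ≡ 9 (mod 407)
4^16 ≡ 9^2 = 81 ≡ 81 (mod 407)
4^32 ≡ 81^2 = 6561 ≡ 49 (mod 407)
4^64 ≡ 49^2 = 2401 ≡ 366 (mod 407)
4^128 ≡ 366^2 = 133956 ≡ 53 (mod 407)
4^256 ≡ 53^2 = 2809 ≡ 367 (mod 407)
406 = 256 + 128 + 16 + 4 + 2 in binary powers of 2.
So 4^406 ≡ 367 · 53 · 81 · 256 · 16 ≡ 70 (mod 407).
Since 70 ≠ 1, base 4 is a Fermat witness: 407 is composite.

70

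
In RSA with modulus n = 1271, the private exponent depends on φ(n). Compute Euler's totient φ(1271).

Factor: 1271 = 31 · 41.
φ(1271) = (31−1) · (41−1) = 30 · 40 = 1200.

1200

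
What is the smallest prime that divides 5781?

3

5781 is odd.
Digit sum 21, divisible by 3.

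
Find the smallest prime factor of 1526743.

59

1526743 is odd.
Digit sum 28, not divisible by 3.
Ends in 3: not divisible by 5.
7: 1526743 = 7·218106 + 1
11: 1526743 = 11·138794 + 9
13: 1526743 = 13·117441 + 10
17: 1526743 = 17·89808 + 7
19: 1526743 = 19·80354 + 17
23: 1526743 = 23·66380 + 3
29: 1526743 = 29·52646 + 9
31: 1526743 = 31·49249 + 24
37: 1526743 = 37·41263 + 12
41: 1526743 = 41·37237 + 26
43: 1526743 = 43·35505 + 28
47: 1526743 = 47·32483 + 42
53: 1526743 = 53·28806 + 25
59: 1526743 = 59·25877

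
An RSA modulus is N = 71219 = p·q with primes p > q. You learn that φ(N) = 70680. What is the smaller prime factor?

φ(n) = (p−1)(q−1) = n − (p+q) + 1, so p + q = 71219 − 70680 + 1 = 540.
p and q are the roots of t² − 540t + 71219 = 0.
Discriminant: 540² − 4·71219 = 291600 − 284876 = 6724; √6724 = 82.
q = (540 − 82)/2 = 229, p = (540 + 82)/2 = 311.
Check: 229 · 311 = 71219.

229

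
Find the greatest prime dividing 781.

781 = 11 · 71
71 is prime.
So 781 = 11 · 71; the largest prime factor is 71.

71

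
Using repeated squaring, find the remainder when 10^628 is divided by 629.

565

10^1 ≡ 10 (mod 629)
10^2 ≡ 10^2 = 100 ≡ 100 (mod 629)
10^4 ≡ 100^2 = 10000 ≡ 565 (mod 629)
10^8 ≡ 565^2 = 319225 ≡ 322 (mod 629)
10^16 ≡ 322^2 = 103684 ≡ 528 (mod 629)
10^32 ≡ 528^2 = 278784 ≡ 137 (mod 629)
10^64 ≡ 137^2 = 18769 ≡ 528 (mod 629)
10^128 ≡ 528^2 = 278784 ≡ 137 (mod 629)
10^256 ≡ 137^2 = 18769 ≡ 528 (mod 629)
10^512 ≡ 528^2 = 278784 ≡ 137 (mod 629)
628 = 512 + 64 + 32 + 16 + 4 in binary powers of 2.
So 10^628 ≡ 137 · 528 · 137 · 528 · 565 ≡ 565 (mod 629).
Since 565 ≠ 1, base 10 is a Fermat witness: 629 is composite.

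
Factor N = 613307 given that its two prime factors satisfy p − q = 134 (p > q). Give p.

Since p = q + 134, we have 613307 = q(q + 134), so q² + 134q − 613307 = 0.
Discriminant: 134² + 4·613307 = 17956 + 2453228 = 2471184; √2471184 = 1572.
q = (−134 + 1572)/2 = 719, and p = q + 134 = 853.
Check: 719 · 853 = 613307.

853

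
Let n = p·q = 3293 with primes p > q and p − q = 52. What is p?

89

Since p = q + 52, we have 3293 = q(q + 52), so q² + 52q − 3293 = 0.
Discriminant: 52² + 4·3293 = 2704 + 13172 = 15876; √15876 = 126.
q = (−52 + 126)/2 = 37, and p = q + 52 = 89.
Check: 37 · 89 = 3293.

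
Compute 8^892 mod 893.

8^1 ≡ 8 (mod 893)
8^2 ≡ 8^2 = 64 ≡ 64 (mod 893)
8^4 ≡ 64^2 = 4096 ≡ 524 (mod 893)
8^8 ≡ 524^2 = 274576 ≡ 425 (mod 893)
8^16 ≡ 425^2 = 180625 ≡ 239 (mod 893)
8^32 ≡ 239^2 = 57121 ≡ 862 (mod 893)
8^64 ≡ 862^2 = 743044 ≡ 68 (mod 893)
8^128 ≡ 68^2 = 4624 ≡ 159 (mod 893)
8^256 ≡ 159^2 = 25281 ≡ 277 (mod 893)
8^512 ≡ 277^2 = 76729 ≡ 824 (mod 893)
892 = 512 + 256 + 64 + 32 + 16 + 8 + 4 in binary powers of 2.
So 8^892 ≡ 824 · 277 · 68 · 862 · 239 · 425 · 524 ≡ 68 (mod 893).
Since 68 ≠ 1, base 8 is a Fermat witness: 893 is composite.

68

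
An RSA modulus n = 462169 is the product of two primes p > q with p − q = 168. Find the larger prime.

Since p = q + 168, we have 462169 = q(q + 168), so q² + 168q − 462169 = 0.
Discriminant: 168² + 4·462169 = 28224 + 1848676 = 1876900; √1876900 = 1370.
q = (−168 + 1370)/2 = 601, and p = q + 168 = 769.
Check: 601 · 769 = 462169.

769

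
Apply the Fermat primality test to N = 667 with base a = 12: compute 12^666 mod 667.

492

12^1 ≡ 12 (mod 667)
12^2 ≡ 12^2 = 144 ≡ 144 (mod 667)
12^4 ≡ 144^2 = 20736 ≡ 59 (mod 667)
12^8 ≡ 59^2 = 3481 ≡ 146 (mod 667)
12^16 ≡ 146^2 = 21316 ≡ 639 (mod 667)
12^32 ≡ 639^2 = 408321 ≡ 117 (mod 667)
12^64 ≡ 117^2 = 13689 ≡ 349 (mod 667)
12^128 ≡ 349^2 = 121801 ≡ 407 (mod 667)
12^256 ≡ 407^2 = 165649 ≡ 233 (mod 667)
12^512 ≡ 233^2 = 54289 ≡ 262 (mod 667)
666 = 512 + 128 + 16 + 8 + 2 in binary powers of 2.
So 12^666 ≡ 262 · 407 · 639 · 146 · 144 ≡ 492 (mod 667).
Since 492 ≠ 1, base 12 is a Fermat witness: 667 is composite.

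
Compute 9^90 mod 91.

9^1 ≡ 9 (mod 91)
9^2 ≡ 9^2 = 81 ≡ 81 (mod 91)
9^4 ≡ 81^2 = 6561 ≡ 9 (mod 91)
9^8 ≡ 9^2 = 81 ≡ 81 (mod 91)
9^16 ≡ 81^2 = 6561 ≡ 9 (mod 91)
9^32 ≡ 9^2 = 81 ≡ 81 (mod 91)
9^64 ≡ 81^2 = 6561 ≡ 9 (mod 91)
90 = 64 + 16 + 8 + 2 in binary powers of 2.
So 9^90 ≡ 9 · 9 · 81 · 81 ≡ 1 (mod 91).
Since the result is 1, base 9 gives no evidence that 91 is composite.

1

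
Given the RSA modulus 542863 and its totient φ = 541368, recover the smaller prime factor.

φ(n) = (p−1)(q−1) = n − (p+q) + 1, so p + q = 542863 − 541368 + 1 = 1496.
p and q are the roots of t² − 1496t + 542863 = 0.
Discriminant: 1496² − 4·542863 = 2238016 − 2171452 = 66564; √66564 = 258.
q = (1496 − 258)/2 = 619, p = (1496 + 258)/2 = 877.
Check: 619 · 877 = 542863.

619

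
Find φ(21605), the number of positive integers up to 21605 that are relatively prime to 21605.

16576

Factor: 21605 = 5 · 29 · 149.
φ(21605) = (5−1) · (29−1) · (149−1) = 4 · 28 · 148 = 16576.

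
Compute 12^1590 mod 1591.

12^1 ≡ 12 (mod 1591)
12^2 ≡ 12^2 = 144 ≡ 144 (mod 1591)
12^4 ≡ 144^2 = 20736 ≡ 53 (mod 1591)
12^8 ≡ 53^2 = 2809 ≡ 1218 (mod 1591)
12^16 ≡ 1218^2 = 1483524 ≡ 712 (mod 1591)
12^32 ≡ 712^2 = 506944 ≡ 1006 (mod 1591)
12^64 ≡ 1006^2 = 1012036 ≡ 160 (mod 1591)
12^128 ≡ 160^2 = 25600 ≡ 144 (mod 1591)
12^256 ≡ 144^2 = 20736 ≡ 53 (mod 1591)
12^512 ≡ 53^2 = 2809 ≡ 1218 (mod 1591)
12^1024 ≡ 1218^2 = 1483524 ≡ 712 (mod 1591)
1590 = 1024 + 512 + 32 + 16 + 4 + 2 in binary powers of 2.
So 12^1590 ≡ 712 · 1218 · 1006 · 712 · 53 · 144 ≡ 84 (mod 1591).
Since 84 ≠ 1, base 12 is a Fermat witness: 1591 is composite.

84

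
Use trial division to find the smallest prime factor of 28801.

28801 is odd.
Digit sum 19, not divisible by 3.
Ends in 1: not divisible by 5.
7: 28801 = 7·4114 + 3
11: 28801 = 11·2618 + 3
13: 28801 = 13·2215 + 6
17: 28801 = 17·1694 + 3
19: 28801 = 19·1515 + 16
23: 28801 = 23·1252 + 5
29: 28801 = 29·993 + 4
31: 28801 = 31·929 + 2
37: 28801 = 37·778 + 15
41: 28801 = 41·702 + 19
43: 28801 = 43·669 + 34
47: 28801 = 47·612 + 37
53: 28801 = 53·543 + 22
59: 28801 = 59·488 + 9
61: 28801 = 61·472 + 9
67: 28801 = 67·429 + 58
71: 28801 = 71·405 + 46
73: 28801 = 73·394 + 39
79: 28801 = 79·364 + 45
83: 28801 = 83·347

83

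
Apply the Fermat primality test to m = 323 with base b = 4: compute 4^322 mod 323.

101

4^1 ≡ 4 (mod 323)
4^2 ≡ 4^2 = 16 ≡ 16 (mod 323)
4^4 ≡ 16^2 = 256 ≡ 256 (mod 323)
4^8 ≡ 256^2 = 65536 ≡ 290 (mod 323)
4^16 ≡ 290^2 = 84100 ≡ 120 (mod 323)
4^32 ≡ 120^2 = 14400 ≡ 188 (mod 323)
4^64 ≡ 188^2 = 35344 ≡ 137 (mod 323)
4^128 ≡ 137^2 = 18769 ≡ 35 (mod 323)
4^256 ≡ 35^2 = 1225 ≡ 256 (mod 323)
322 = 256 + 64 + 2 in binary powers of 2.
So 4^322 ≡ 256 · 137 · 16 ≡ 101 (mod 323).
Since 101 ≠ 1, base 4 is a Fermat witness: 323 is composite.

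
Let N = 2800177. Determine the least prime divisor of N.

41

2800177 is odd.
Digit sum 25, not divisible by 3.
Ends in 7: not divisible by 5.
7: 2800177 = 7·400025 + 2
11: 2800177 = 11·254561 + 6
13: 2800177 = 13·215398 + 3
17: 2800177 = 17·164716 + 5
19: 2800177 = 19·147377 + 14
23: 2800177 = 23·121746 + 19
29: 2800177 = 29·96557 + 24
31: 2800177 = 31·90328 + 9
37: 2800177 = 37·75680 + 17
41: 2800177 = 41·68297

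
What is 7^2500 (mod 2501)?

1721

7^1 ≡ 7 (mod 2501)
7^2 ≡ 7^2 = 49 ≡ 49 (mod 2501)
7^4 ≡ 49^2 = 2401 ≡ 2401 (mod 2501)
7^8 ≡ 2401^2 = 5764801 ≡ 2497 (mod 2501)
7^16 ≡ 2497^2 = 6235009 ≡ 16 (mod 2501)
7^32 ≡ 16^2 = 256 ≡ 256 (mod 2501)
7^64 ≡ 256^2 = 65536 ≡ 510 (mod 2501)
7^128 ≡ 510^2 = 260100 ≡ 2497 (mod 2501)
7^256 ≡ 2497^2 = 6235009 ≡ 16 (mod 2501)
7^512 ≡ 16^2 = 256 ≡ 256 (mod 2501)
7^1024 ≡ 256^2 = 65536 ≡ 510 (mod 2501)
7^2048 ≡ 510^2 = 260100 ≡ 2497 (mod 2501)
2500 = 2048 + 256 + 128 + 64 + 4 in binary powers of 2.
So 7^2500 ≡ 2497 · 16 · 2497 · 510 · 2401 ≡ 1721 (mod 2501).
Since 1721 ≠ 1, base 7 is a Fermat witness: 2501 is composite.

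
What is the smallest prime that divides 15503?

15503 is odd.
Digit sum 14, not divisible by 3.
Ends in 3: not divisible by 5.
7: 15503 = 7·2214 + 5
11: 15503 = 11·1409 + 4
13: 15503 = 13·1192 + 7
17: 15503 = 17·911 + 16
19: 15503 = 19·815 + 18
23: 15503 = 23·674 + 1
29: 15503 = 29·534 + 17
31: 15503 = 31·500 + 3
37: 15503 = 37·419

37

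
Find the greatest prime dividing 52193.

67

52193 = 19 · 2747
2747 = 41 · 67
67 is prime.
So 52193 = 19 · 41 · 67; the largest prime factor is 67.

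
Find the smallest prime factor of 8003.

8003 is odd.
Digit sum 11, not divisible by 3.
Ends in 3: not divisible by 5.
7: 8003 = 7·1143 + 2
11: 8003 = 11·727 + 6
13: 8003 = 13·615 + 8
17: 8003 = 17·470 + 13
19: 8003 = 19·421 + 4
23: 8003 = 23·347 + 22
29: 8003 = 29·275 + 28
31: 8003 = 31·258 + 5
37: 8003 = 37·216 + 11
41: 8003 = 41·195 + 8
43: 8003 = 43·186 + 5
47: 8003 = 47·170 + 13
53: 8003 = 53·151

53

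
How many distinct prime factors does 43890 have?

6

43890 = 2 · 21945
21945 = 3 · 7315
7315 = 5 · 1463
1463 = 7 · 209
209 = 11 · 19
43890 = 2 · 3 · 5 · 7 · 11 · 19, which has 6 distinct prime factors.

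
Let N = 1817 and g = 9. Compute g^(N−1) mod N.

1021

9^1 ≡ 9 (mod 1817)
9^2 ≡ 9^2 = 81 ≡ 81 (mod 1817)
9^4 ≡ 81^2 = 6561 ≡ 1110 (mod 1817)
9^8 ≡ 1110^2 = 1232100 ≡ 174 (mod 1817)
9^16 ≡ 174^2 = 30276 ≡ 1204 (mod 1817)
9^32 ≡ 1204^2 = 1449616 ≡ 1467 (mod 1817)
9^64 ≡ 1467^2 = 2152089 ≡ 761 (mod 1817)
9^128 ≡ 761^2 = 579121 ≡ 1315 (mod 1817)
9^256 ≡ 1315^2 = 1729225 ≡ 1258 (mod 1817)
9^512 ≡ 1258^2 = 1582564 ≡ 1774 (mod 1817)
9^1024 ≡ 1774^2 = 3147076 ≡ 32 (mod 1817)
1816 = 1024 + 512 + 256 + 16 + 8 in binary powers of 2.
So 9^1816 ≡ 32 · 1774 · 1258 · 1204 · 174 ≡ 1021 (mod 1817).
Since 1021 ≠ 1, base 9 is a Fermat witness: 1817 is composite.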